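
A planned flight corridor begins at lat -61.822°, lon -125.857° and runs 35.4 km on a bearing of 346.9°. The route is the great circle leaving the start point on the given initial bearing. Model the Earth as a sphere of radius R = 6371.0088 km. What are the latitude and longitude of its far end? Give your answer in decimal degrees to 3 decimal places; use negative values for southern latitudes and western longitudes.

The arc subtends δ = 35.4/6371.0088 = 0.005556 rad at the centre.
Start latitude φ₁ = -1.078997 rad; initial bearing θ = 6.054547 rad.
Destination latitude: φ₂ = arcsin( sin φ₁ cos δ + cos φ₁ sin δ cos θ ) = arcsin(-0.878916) = -61.512°.
Δλ = atan2( sin θ sin δ cos φ₁ , cos δ − sin φ₁ sin φ₂ ) = atan2(-0.000595, 0.225234) = -0.002640 rad = -0.151°.
λ₂ = -125.857° + -0.151° = -126.008°.

latitude -61.512°, longitude -126.008°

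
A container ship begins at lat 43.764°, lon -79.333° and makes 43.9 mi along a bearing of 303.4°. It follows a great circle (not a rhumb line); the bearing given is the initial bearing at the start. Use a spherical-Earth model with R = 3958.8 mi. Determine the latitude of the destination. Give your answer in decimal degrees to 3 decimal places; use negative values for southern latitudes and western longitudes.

The arc subtends δ = 43.9/3958.8 = 0.011089 rad at the centre.
Start latitude φ₁ = 0.763826 rad; initial bearing θ = 5.295329 rad.
Applying the spherical law of cosines for sides, sin φ₂ = sin φ₁ cos δ + cos φ₁ sin δ cos θ = 0.696055, so φ₂ = 44.111°.
Then Δλ = atan2(-0.006686, 0.518484) = -0.012894 rad, from sin θ sin δ cos φ₁ over cos δ − sin φ₁ sin φ₂.
λ₂ = λ₁ + Δλ = -80.072°.

latitude 44.111°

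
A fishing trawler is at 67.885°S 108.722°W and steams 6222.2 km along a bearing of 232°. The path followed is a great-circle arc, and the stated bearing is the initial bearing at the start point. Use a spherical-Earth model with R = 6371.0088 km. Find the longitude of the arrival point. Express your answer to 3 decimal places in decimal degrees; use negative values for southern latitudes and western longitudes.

δ = 6222.2/6371.0088 = 0.976643 rad (55.9575°).
Start latitude φ₁ = -1.184817 rad; initial bearing θ = 4.049164 rad.
sin φ₂ = sin φ₁ cos δ + cos φ₁ sin δ cos θ = (-0.926430)(0.559808) + (0.376467)(0.828623)(-0.615661) = -0.710677
φ₂ = asin(-0.710677) = -0.790461 rad = -45.290°.
For the longitude increment, Δλ = atan2( sin θ sin δ cos φ₁, cos δ − sin φ₁ sin φ₂ ) = atan2(-0.245819, -0.098585) = -111.853°.
λ₂ = -108.722° + -111.853° = -220.575°, normalized to (−180°, 180°] → 139.425°.

longitude 139.425°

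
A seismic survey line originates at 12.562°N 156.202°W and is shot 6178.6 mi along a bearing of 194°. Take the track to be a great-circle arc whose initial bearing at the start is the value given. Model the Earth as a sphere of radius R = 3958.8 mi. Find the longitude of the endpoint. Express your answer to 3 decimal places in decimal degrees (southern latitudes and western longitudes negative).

The arc subtends δ = 6178.6/3958.8 = 1.560725 rad at the centre.
Converting: φ₁ = 0.219248 rad, θ = 3.385939 rad.
Applying the spherical law of cosines for sides, sin φ₂ = sin φ₁ cos δ + cos φ₁ sin δ cos θ = -0.944830, so φ₂ = -70.879°.
Then Δλ = atan2(-0.236119, 0.215567) = -0.830866 rad, from sin θ sin δ cos φ₁ over cos δ − sin φ₁ sin φ₂.
λ₂ = -156.202° + -47.605° = -203.807°, normalized to (−180°, 180°] → 156.193°.

longitude 156.193°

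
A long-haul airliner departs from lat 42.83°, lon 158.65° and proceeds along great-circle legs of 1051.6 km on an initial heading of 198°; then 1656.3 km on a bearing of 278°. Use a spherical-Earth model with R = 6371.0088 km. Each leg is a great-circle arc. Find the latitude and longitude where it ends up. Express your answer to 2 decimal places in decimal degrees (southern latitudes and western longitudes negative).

Apply the spherical direct solution leg by leg, carrying full precision between legs.
Leg 1: from (42.83°, 158.65°), δ = 1051.6/6371.0088 = 0.165060 rad, θ = 198° → φ = 33.78°, λ = 155.15°.
Leg 2: from (33.78°, 155.15°), δ = 1656.3/6371.0088 = 0.259975 rad, θ = 278° → φ = 34.54°, λ = 137.15°.

latitude 34.54°, longitude 137.15°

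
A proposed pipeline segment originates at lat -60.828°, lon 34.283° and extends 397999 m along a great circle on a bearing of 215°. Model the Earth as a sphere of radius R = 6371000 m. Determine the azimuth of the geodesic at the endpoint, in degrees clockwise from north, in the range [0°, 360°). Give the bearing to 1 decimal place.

final bearing 219.1°

Angular distance δ = d/R = 397999 / 6371000 = 0.062470 rad.
Start latitude φ₁ = -1.061649 rad; initial bearing θ = 3.752458 rad.
Applying the spherical law of cosines for sides, sin φ₂ = sin φ₁ cos δ + cos φ₁ sin δ cos θ = -0.896384, so φ₂ = -63.687°.
For the longitude increment, Δλ = atan2( sin θ sin δ cos φ₁, cos δ − sin φ₁ sin φ₂ ) = atan2(-0.017454, 0.215362) = -4.633°.
λ₂ = λ₁ + Δλ = 29.650°.
The forward bearing on arrival equals the back-azimuth from the destination plus 180°.
Back-azimuth from P₂ (-63.7°, 29.6°) to P₁ (-60.8°, 34.3°), with Δλ' = λ₁ − λ₂ = 4.6°: atan2( sin Δλ' cos φ₁ , cos φ₂ sin φ₁ − sin φ₂ cos φ₁ cos Δλ' ) = 39.1°.
Final bearing = (39.1° + 180°) mod 360° = 219.1°.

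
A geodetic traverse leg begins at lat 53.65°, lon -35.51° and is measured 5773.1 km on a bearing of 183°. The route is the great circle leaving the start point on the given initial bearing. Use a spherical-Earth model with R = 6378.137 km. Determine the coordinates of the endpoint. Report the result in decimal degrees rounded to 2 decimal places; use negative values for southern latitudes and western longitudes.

Angular distance δ = d/R = 5773.1 / 6378.137 = 0.905139 rad.
With φ₁ = 53.65° = 0.936369 rad and θ = 183° = 3.193953 rad:
Destination latitude: φ₂ = arcsin( sin φ₁ cos δ + cos φ₁ sin δ cos θ ) = arcsin(0.031864) = 1.83°.
Δλ = atan2( sin θ sin δ cos φ₁ , cos δ − sin φ₁ sin φ₂ ) = atan2(-0.024398, 0.591913) = -0.041195 rad = -2.36°.
λ₂ = λ₁ + Δλ = -37.87°.

latitude 1.83°, longitude -37.87°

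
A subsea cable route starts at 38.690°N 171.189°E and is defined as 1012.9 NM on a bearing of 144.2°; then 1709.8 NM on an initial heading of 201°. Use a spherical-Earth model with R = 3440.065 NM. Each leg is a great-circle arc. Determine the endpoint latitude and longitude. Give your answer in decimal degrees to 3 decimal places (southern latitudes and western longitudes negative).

latitude -2.337°, longitude 172.093°

Apply the spherical direct solution leg by leg, carrying full precision between legs.
Leg 1: from (38.690°, 171.189°), δ = 1012.9/3440.065 = 0.294442 rad, θ = 144.2° → φ = 24.487°, λ = -178.060°.
Leg 2: from (24.487°, -178.060°), δ = 1709.8/3440.065 = 0.497025 rad, θ = 201° → φ = -2.337°, λ = 172.093°.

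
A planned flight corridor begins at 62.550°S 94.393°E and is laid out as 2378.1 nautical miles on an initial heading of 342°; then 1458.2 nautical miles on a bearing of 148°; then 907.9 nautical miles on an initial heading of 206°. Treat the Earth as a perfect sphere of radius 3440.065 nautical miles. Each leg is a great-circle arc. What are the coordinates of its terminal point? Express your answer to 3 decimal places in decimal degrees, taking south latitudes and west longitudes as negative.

Apply the spherical direct solution leg by leg, carrying full precision between legs.
Leg 1: from (-62.550°, 94.393°), δ = 2378.1/3440.065 = 0.691295 rad, θ = 342° → φ = -23.840°, λ = 81.955°.
Leg 2: from (-23.840°, 81.955°), δ = 1458.2/3440.065 = 0.423887 rad, θ = 148° → φ = -43.429°, λ = 99.420°.
Leg 3: from (-43.429°, 99.420°), δ = 907.9/3440.065 = 0.263919 rad, θ = 206° → φ = -56.504°, λ = 87.461°.

latitude -56.504°, longitude 87.461°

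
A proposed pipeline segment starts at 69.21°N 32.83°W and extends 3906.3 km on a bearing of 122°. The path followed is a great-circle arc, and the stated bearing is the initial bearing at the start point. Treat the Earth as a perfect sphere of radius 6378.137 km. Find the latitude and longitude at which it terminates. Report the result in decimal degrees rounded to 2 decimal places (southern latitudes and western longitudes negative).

latitude 41.06°, longitude 7.45°

Central angle δ = d/R = 0.612452 rad.
Converting: φ₁ = 1.207942 rad, θ = 2.129302 rad.
Applying the spherical law of cosines for sides, sin φ₂ = sin φ₁ cos δ + cos φ₁ sin δ cos θ = 0.656834, so φ₂ = 41.06°.
Δλ = atan2( sin θ sin δ cos φ₁ , cos δ − sin φ₁ sin φ₂ ) = atan2(0.173043, 0.204175) = 0.703054 rad = 40.28°.
λ₂ = -32.83° + 40.28° = 7.45°.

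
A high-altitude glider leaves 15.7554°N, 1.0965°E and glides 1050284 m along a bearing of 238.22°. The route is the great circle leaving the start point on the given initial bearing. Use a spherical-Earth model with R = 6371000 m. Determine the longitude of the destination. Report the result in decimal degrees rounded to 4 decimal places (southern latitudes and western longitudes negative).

δ = 1050284/6371000 = 0.164854 rad (9.4454°).
With φ₁ = 15.7554° = 0.274984 rad and θ = 238.22° = 4.157723 rad:
sin φ₂ = sin φ₁ cos δ + cos φ₁ sin δ cos θ = (0.271531)(0.986442) + (0.962430)(0.164108)(-0.526659) = 0.184668
φ₂ = asin(0.184668) = 0.185734 rad = 10.6418°.
Δλ = atan2( sin θ sin δ cos φ₁ , cos δ − sin φ₁ sin φ₂ ) = atan2(-0.134263, 0.936299) = -0.142427 rad = -8.1605°.
Hence λ₂ = 1.0965° + -8.1605° = -7.0640°.

longitude -7.0640°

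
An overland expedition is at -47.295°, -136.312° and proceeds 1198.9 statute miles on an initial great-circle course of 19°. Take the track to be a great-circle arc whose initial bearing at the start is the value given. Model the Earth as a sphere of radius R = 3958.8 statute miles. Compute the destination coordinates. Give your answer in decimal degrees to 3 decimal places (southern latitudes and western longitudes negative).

The arc subtends δ = 1198.9/3958.8 = 0.302844 rad at the centre.
Start latitude φ₁ = -0.825453 rad; initial bearing θ = 0.331613 rad.
Destination latitude: φ₂ = arcsin( sin φ₁ cos δ + cos φ₁ sin δ cos θ ) = arcsin(-0.510163) = -30.675°.
Then Δλ = atan2(0.065853, 0.579596) = 0.113134 rad, from sin θ sin δ cos φ₁ over cos δ − sin φ₁ sin φ₂.
Hence λ₂ = -136.312° + 6.482° = -129.830°.

latitude -30.675°, longitude -129.830°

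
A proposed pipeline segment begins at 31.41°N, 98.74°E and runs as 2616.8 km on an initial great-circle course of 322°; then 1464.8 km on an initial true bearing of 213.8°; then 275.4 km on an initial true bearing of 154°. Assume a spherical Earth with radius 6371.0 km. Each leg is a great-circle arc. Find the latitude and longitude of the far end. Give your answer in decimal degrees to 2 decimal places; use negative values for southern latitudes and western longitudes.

Apply the spherical direct solution leg by leg, carrying full precision between legs.
Leg 1: from (31.41°, 98.74°), δ = 2616.8/6371 = 0.410736 rad, θ = 322° → φ = 48.27°, λ = 77.06°.
Leg 2: from (48.27°, 77.06°), δ = 1464.8/6371 = 0.229917 rad, θ = 213.8° → φ = 36.92°, λ = 67.94°.
Leg 3: from (36.92°, 67.94°), δ = 275.4/6371 = 0.043227 rad, θ = 154° → φ = 34.68°, λ = 69.26°.

latitude 34.68°, longitude 69.26°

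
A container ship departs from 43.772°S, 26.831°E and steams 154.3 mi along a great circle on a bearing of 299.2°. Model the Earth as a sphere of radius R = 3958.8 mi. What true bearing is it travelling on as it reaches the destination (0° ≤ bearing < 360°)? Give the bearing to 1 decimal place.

final bearing 301.0°

Central angle δ = d/R = 0.038976 rad.
Converting: φ₁ = -0.763966 rad, θ = 5.222025 rad.
Destination latitude: φ₂ = arcsin( sin φ₁ cos δ + cos φ₁ sin δ cos θ ) = arcsin(-0.677538) = -42.652°.
Δλ = atan2( sin θ sin δ cos φ₁ , cos δ − sin φ₁ sin φ₂ ) = atan2(-0.024562, 0.530526) = -0.046264 rad = -2.651°.
Hence λ₂ = 26.831° + -2.651° = 24.180°.
The forward bearing on arrival equals the back-azimuth from the destination plus 180°.
Back-azimuth from P₂ (-42.7°, 24.2°) to P₁ (-43.8°, 26.8°), with Δλ' = λ₁ − λ₂ = 2.7°: atan2( sin Δλ' cos φ₁ , cos φ₂ sin φ₁ − sin φ₂ cos φ₁ cos Δλ' ) = 121.0°.
Final bearing = (121.0° + 180°) mod 360° = 301.0°.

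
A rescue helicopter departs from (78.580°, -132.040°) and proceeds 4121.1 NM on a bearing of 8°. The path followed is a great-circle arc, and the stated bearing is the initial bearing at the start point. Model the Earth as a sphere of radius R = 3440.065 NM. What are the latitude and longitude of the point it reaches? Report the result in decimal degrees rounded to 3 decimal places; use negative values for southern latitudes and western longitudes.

δ = 4121.1/3440.065 = 1.197972 rad (68.6387°).
Converting: φ₁ = 1.371480 rad, θ = 0.139626 rad.
Applying the spherical law of cosines for sides, sin φ₂ = sin φ₁ cos δ + cos φ₁ sin δ cos θ = 0.539639, so φ₂ = 32.659°.
Then Δλ = atan2(0.025663, -0.164708) = 2.987025 rad, from sin θ sin δ cos φ₁ over cos δ − sin φ₁ sin φ₂.
λ₂ = -132.040° + 171.144° = 39.104°.

latitude 32.659°, longitude 39.104°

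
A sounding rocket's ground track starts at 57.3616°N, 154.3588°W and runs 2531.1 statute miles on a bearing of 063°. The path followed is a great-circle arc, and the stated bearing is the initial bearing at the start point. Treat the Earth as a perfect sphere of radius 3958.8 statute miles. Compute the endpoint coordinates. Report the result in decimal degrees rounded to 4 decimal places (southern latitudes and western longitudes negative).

δ = 2531.1/3958.8 = 0.639360 rad (36.6327°).
Start latitude φ₁ = 1.001149 rad; initial bearing θ = 1.099557 rad.
Destination latitude: φ₂ = arcsin( sin φ₁ cos δ + cos φ₁ sin δ cos θ ) = arcsin(0.821859) = 55.2713°.
Then Δλ = atan2(0.286736, 0.110398) = 1.203275 rad, from sin θ sin δ cos φ₁ over cos δ − sin φ₁ sin φ₂.
Hence λ₂ = -154.3588° + 68.9426° = -85.4162°.

latitude 55.2713°, longitude -85.4162°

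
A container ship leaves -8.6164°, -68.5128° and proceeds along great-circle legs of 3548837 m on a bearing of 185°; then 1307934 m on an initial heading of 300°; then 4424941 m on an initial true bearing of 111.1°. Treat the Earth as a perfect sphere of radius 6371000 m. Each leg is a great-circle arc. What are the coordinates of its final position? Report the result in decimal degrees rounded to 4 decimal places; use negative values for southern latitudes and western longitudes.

Apply the spherical direct solution leg by leg, carrying full precision between legs.
Leg 1: from (-8.6164°, -68.5128°), δ = 3548837/6371000 = 0.557030 rad, θ = 185° → φ = -40.3821°, λ = -71.9806°.
Leg 2: from (-40.3821°, -71.9806°), δ = 1307934/6371000 = 0.205295 rad, θ = 300° → φ = -33.8233°, λ = -84.2501°.
Leg 3: from (-33.8233°, -84.2501°), δ = 4424941/6371000 = 0.694544 rad, θ = 111.1° → φ = -38.2506°, λ = -34.7536°.

latitude -38.2506°, longitude -34.7536°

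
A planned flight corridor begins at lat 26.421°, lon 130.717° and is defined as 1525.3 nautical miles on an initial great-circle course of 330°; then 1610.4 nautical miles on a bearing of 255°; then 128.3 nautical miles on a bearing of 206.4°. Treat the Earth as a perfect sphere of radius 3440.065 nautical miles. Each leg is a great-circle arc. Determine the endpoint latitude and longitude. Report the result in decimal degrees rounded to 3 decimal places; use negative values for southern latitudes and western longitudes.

Apply the spherical direct solution leg by leg, carrying full precision between legs.
Leg 1: from (26.421°, 130.717°), δ = 1525.3/3440.065 = 0.443393 rad, θ = 330° → φ = 47.278°, λ = 112.285°.
Leg 2: from (47.278°, 112.285°), δ = 1610.4/3440.065 = 0.468131 rad, θ = 255° → φ = 35.197°, λ = 80.053°.
Leg 3: from (35.197°, 80.053°), δ = 128.3/3440.065 = 0.037296 rad, θ = 206.4° → φ = 33.278°, λ = 78.917°.

latitude 33.278°, longitude 78.917°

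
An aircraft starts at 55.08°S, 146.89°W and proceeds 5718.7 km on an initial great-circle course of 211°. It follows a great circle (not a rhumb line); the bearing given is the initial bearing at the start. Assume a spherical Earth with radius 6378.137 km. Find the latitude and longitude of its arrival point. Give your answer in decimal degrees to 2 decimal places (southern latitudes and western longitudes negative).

latitude -63.53°, longitude 97.63°

The arc subtends δ = 5718.7/6378.137 = 0.896610 rad at the centre.
With φ₁ = -55.08° = -0.961327 rad and θ = 211° = 3.682645 rad:
Applying the spherical law of cosines for sides, sin φ₂ = sin φ₁ cos δ + cos φ₁ sin δ cos θ = -0.895184, so φ₂ = -63.53°.
For the longitude increment, Δλ = atan2( sin θ sin δ cos φ₁, cos δ − sin φ₁ sin φ₂ ) = atan2(-0.230321, -0.109746) = -115.48°.
λ₂ = -146.89° + -115.48° = -262.37°, normalized to (−180°, 180°] → 97.63°.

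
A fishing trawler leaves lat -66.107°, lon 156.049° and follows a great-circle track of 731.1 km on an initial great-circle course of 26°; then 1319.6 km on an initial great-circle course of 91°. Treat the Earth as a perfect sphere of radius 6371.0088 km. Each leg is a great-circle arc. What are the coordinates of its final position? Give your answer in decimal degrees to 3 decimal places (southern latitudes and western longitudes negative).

Apply the spherical direct solution leg by leg, carrying full precision between legs.
Leg 1: from (-66.107°, 156.049°), δ = 731.1/6371.0088 = 0.114754 rad, θ = 26° → φ = -60.067°, λ = 161.822°.
Leg 2: from (-60.067°, 161.822°), δ = 1319.6/6371.0088 = 0.207126 rad, θ = 91° → φ = -58.198°, λ = -175.212°.

latitude -58.198°, longitude -175.212°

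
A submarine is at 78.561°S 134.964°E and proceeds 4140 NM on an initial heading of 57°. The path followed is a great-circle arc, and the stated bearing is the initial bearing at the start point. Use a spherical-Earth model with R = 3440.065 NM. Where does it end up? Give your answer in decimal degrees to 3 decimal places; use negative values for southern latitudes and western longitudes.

latitude -14.547°, longitude -171.072°

Central angle δ = d/R = 1.203466 rad.
Start latitude φ₁ = -1.371148 rad; initial bearing θ = 0.994838 rad.
Applying the spherical law of cosines for sides, sin φ₂ = sin φ₁ cos δ + cos φ₁ sin δ cos θ = -0.251182, so φ₂ = -14.547°.
For the longitude increment, Δλ = atan2( sin θ sin δ cos φ₁, cos δ − sin φ₁ sin φ₂ ) = atan2(0.155233, 0.112932) = 53.964°.
λ₂ = 134.964° + 53.964° = 188.928°, normalized to (−180°, 180°] → -171.072°.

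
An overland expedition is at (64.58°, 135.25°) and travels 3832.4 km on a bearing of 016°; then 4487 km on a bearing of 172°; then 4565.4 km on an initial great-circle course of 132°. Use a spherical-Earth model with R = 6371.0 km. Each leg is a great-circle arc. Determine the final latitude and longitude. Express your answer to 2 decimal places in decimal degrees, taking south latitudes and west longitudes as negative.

Apply the spherical direct solution leg by leg, carrying full precision between legs.
Leg 1: from (64.58°, 135.25°), δ = 3832.4/6371 = 0.601538 rad, θ = 16° → φ = 78.00°, λ = -93.37°.
Leg 2: from (78.00°, -93.37°), δ = 4487/6371 = 0.704285 rad, θ = 172° → φ = 37.74°, λ = -86.83°.
Leg 3: from (37.74°, -86.83°), δ = 4565.4/6371 = 0.716591 rad, θ = 132° → φ = 6.55°, λ = -57.40°.

latitude 6.55°, longitude -57.40°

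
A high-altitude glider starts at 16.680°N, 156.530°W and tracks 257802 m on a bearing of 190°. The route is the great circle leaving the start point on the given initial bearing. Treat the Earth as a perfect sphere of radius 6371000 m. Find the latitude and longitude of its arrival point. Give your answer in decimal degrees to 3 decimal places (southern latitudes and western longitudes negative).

Angular distance δ = d/R = 257802 / 6371000 = 0.040465 rad.
Start latitude φ₁ = 0.291121 rad; initial bearing θ = 3.316126 rad.
Destination latitude: φ₂ = arcsin( sin φ₁ cos δ + cos φ₁ sin δ cos θ ) = arcsin(0.248628) = 14.396°.
Δλ = atan2( sin θ sin δ cos φ₁ , cos δ − sin φ₁ sin φ₂ ) = atan2(-0.006729, 0.927819) = -0.007253 rad = -0.416°.
λ₂ = λ₁ + Δλ = -156.946°.

latitude 14.396°, longitude -156.946°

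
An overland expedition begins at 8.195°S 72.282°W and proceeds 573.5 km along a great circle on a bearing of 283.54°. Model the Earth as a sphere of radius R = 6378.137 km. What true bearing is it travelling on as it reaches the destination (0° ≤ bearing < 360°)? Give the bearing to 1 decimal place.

δ = 573.5/6378.137 = 0.089917 rad (5.1518°).
Start latitude φ₁ = -0.143030 rad; initial bearing θ = 4.948707 rad.
Applying the spherical law of cosines for sides, sin φ₂ = sin φ₁ cos δ + cos φ₁ sin δ cos θ = -0.121158, so φ₂ = -6.959°.
For the longitude increment, Δλ = atan2( sin θ sin δ cos φ₁, cos δ − sin φ₁ sin φ₂ ) = atan2(-0.086408, 0.978690) = -5.046°.
Hence λ₂ = -72.282° + -5.046° = -77.328°.
The forward bearing on arrival equals the back-azimuth from the destination plus 180°.
Back-azimuth from P₂ (-7.0°, -77.3°) to P₁ (-8.2°, -72.3°), with Δλ' = λ₁ − λ₂ = 5.0°: atan2( sin Δλ' cos φ₁ , cos φ₂ sin φ₁ − sin φ₂ cos φ₁ cos Δλ' ) = 104.2°.
Final bearing = (104.2° + 180°) mod 360° = 284.2°.

final bearing 284.2°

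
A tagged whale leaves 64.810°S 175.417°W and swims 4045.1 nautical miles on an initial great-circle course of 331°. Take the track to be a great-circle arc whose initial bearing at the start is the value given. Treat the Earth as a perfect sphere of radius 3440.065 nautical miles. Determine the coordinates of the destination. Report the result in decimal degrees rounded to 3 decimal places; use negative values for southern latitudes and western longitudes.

δ = 4045.1/3440.065 = 1.175879 rad (67.3729°).
Start latitude φ₁ = -1.131148 rad; initial bearing θ = 5.777040 rad.
Applying the spherical law of cosines for sides, sin φ₂ = sin φ₁ cos δ + cos φ₁ sin δ cos θ = -0.004541, so φ₂ = -0.260°.
Then Δλ = atan2(-0.190463, 0.380623) = -0.463965 rad, from sin θ sin δ cos φ₁ over cos δ − sin φ₁ sin φ₂.
λ₂ = -175.417° + -26.583° = -202.000°, normalized to (−180°, 180°] → 158.000°.

latitude -0.260°, longitude 158.000°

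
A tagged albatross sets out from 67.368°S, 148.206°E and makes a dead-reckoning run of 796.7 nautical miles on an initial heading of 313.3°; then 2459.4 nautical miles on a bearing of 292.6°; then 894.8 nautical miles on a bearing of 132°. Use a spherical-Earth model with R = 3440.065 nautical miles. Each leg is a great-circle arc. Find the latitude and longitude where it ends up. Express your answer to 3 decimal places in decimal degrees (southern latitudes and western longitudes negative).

latitude -38.899°, longitude 100.454°

Apply the spherical direct solution leg by leg, carrying full precision between legs.
Leg 1: from (-67.368°, 148.206°), δ = 796.7/3440.065 = 0.231594 rad, θ = 313.3° → φ = -56.906°, λ = 130.391°.
Leg 2: from (-56.906°, 130.391°), δ = 2459.4/3440.065 = 0.714928 rad, θ = 292.6° → φ = -29.675°, λ = 86.238°.
Leg 3: from (-29.675°, 86.238°), δ = 894.8/3440.065 = 0.260111 rad, θ = 132° → φ = -38.899°, λ = 100.454°.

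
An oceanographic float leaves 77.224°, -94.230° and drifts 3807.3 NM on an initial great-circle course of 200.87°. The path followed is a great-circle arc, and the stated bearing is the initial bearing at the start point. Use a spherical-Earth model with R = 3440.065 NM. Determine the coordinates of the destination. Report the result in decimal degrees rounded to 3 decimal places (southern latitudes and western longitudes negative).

Central angle δ = d/R = 1.106752 rad.
With φ₁ = 77.224° = 1.347813 rad and θ = 200.87° = 3.505843 rad:
Applying the spherical law of cosines for sides, sin φ₂ = sin φ₁ cos δ + cos φ₁ sin δ cos θ = 0.251707, so φ₂ = 14.579°.
For the longitude increment, Δλ = atan2( sin θ sin δ cos φ₁, cos δ − sin φ₁ sin φ₂ ) = atan2(-0.070450, 0.202093) = -19.219°.
λ₂ = λ₁ + Δλ = -113.449°.

latitude 14.579°, longitude -113.449°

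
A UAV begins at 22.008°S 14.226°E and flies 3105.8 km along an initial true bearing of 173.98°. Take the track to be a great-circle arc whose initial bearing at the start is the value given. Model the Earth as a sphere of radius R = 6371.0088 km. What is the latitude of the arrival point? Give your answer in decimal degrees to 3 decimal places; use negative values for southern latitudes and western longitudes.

latitude -49.726°

The arc subtends δ = 3105.8/6371.0088 = 0.487490 rad at the centre.
Converting: φ₁ = -0.384112 rad, θ = 3.036524 rad.
Applying the spherical law of cosines for sides, sin φ₂ = sin φ₁ cos δ + cos φ₁ sin δ cos θ = -0.762966, so φ₂ = -49.726°.
Δλ = atan2( sin θ sin δ cos φ₁ , cos δ − sin φ₁ sin φ₂ ) = atan2(0.045545, 0.597601) = 0.076066 rad = 4.358°.
Hence λ₂ = 14.226° + 4.358° = 18.584°.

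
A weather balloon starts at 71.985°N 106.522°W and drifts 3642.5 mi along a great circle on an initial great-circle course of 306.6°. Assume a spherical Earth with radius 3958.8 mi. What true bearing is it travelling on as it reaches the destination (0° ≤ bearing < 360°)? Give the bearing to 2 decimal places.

final bearing 201.05°

Angular distance δ = d/R = 3642.5 / 3958.8 = 0.920102 rad.
With φ₁ = 71.985° = 1.256375 rad and θ = 306.6° = 5.351179 rad:
sin φ₂ = sin φ₁ cos δ + cos φ₁ sin δ cos θ = (0.950976)(0.605739) + (0.309266)(0.795663)(0.596225) = 0.722757
φ₂ = asin(0.722757) = 0.807783 rad = 46.283°.
Then Δλ = atan2(-0.197551, -0.081585) = -1.962446 rad, from sin θ sin δ cos φ₁ over cos δ − sin φ₁ sin φ₂.
λ₂ = -106.522° + -112.440° = -218.962°, normalized to (−180°, 180°] → 141.038°.
The forward bearing on arrival equals the back-azimuth from the destination plus 180°.
Back-azimuth from P₂ (46.28°, 141.04°) to P₁ (71.98°, -106.52°), with Δλ' = λ₁ − λ₂ = -247.56°: atan2( sin Δλ' cos φ₁ , cos φ₂ sin φ₁ − sin φ₂ cos φ₁ cos Δλ' ) = 21.05°.
Final bearing = (21.05° + 180°) mod 360° = 201.05°.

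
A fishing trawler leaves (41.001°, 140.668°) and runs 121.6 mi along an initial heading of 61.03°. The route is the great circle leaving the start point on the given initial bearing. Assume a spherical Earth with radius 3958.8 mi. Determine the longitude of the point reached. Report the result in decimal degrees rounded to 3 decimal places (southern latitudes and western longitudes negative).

δ = 121.6/3958.8 = 0.030716 rad (1.7599°).
Start latitude φ₁ = 0.715602 rad; initial bearing θ = 1.065174 rad.
sin φ₂ = sin φ₁ cos δ + cos φ₁ sin δ cos θ = (0.656072)(0.999528) + (0.754698)(0.030712)(0.484352) = 0.666989
φ₂ = asin(0.666989) = 0.730160 rad = 41.835°.
Then Δλ = atan2(0.020278, 0.561935) = 0.036070 rad, from sin θ sin δ cos φ₁ over cos δ − sin φ₁ sin φ₂.
λ₂ = 140.668° + 2.067° = 142.735°.

longitude 142.735°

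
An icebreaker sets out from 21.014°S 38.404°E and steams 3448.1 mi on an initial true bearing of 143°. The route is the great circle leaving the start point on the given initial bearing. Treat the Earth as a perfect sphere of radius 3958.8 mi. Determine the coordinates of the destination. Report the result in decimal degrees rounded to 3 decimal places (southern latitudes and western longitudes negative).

Angular distance δ = d/R = 3448.1 / 3958.8 = 0.870996 rad.
Start latitude φ₁ = -0.366763 rad; initial bearing θ = 2.495821 rad.
sin φ₂ = sin φ₁ cos δ + cos φ₁ sin δ cos θ = (-0.358596)(0.644065) + (0.933493)(0.764971)(-0.798636) = -0.801261
φ₂ = asin(-0.801261) = -0.929399 rad = -53.251°.
For the longitude increment, Δλ = atan2( sin θ sin δ cos φ₁, cos δ − sin φ₁ sin φ₂ ) = atan2(0.429753, 0.356736) = 50.304°.
λ₂ = λ₁ + Δλ = 88.708°.

latitude -53.251°, longitude 88.708°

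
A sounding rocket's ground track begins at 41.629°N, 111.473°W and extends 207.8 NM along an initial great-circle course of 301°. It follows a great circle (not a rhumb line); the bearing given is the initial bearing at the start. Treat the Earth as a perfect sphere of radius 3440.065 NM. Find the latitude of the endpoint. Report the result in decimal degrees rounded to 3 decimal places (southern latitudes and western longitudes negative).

latitude 43.341°

Angular distance δ = d/R = 207.8 / 3440.065 = 0.060406 rad.
Start latitude φ₁ = 0.726563 rad; initial bearing θ = 5.253441 rad.
Destination latitude: φ₂ = arcsin( sin φ₁ cos δ + cos φ₁ sin δ cos θ ) = arcsin(0.686333) = 43.341°.
For the longitude increment, Δλ = atan2( sin θ sin δ cos φ₁, cos δ − sin φ₁ sin φ₂ ) = atan2(-0.038678, 0.542242) = -4.080°.
Hence λ₂ = -111.473° + -4.080° = -115.553°.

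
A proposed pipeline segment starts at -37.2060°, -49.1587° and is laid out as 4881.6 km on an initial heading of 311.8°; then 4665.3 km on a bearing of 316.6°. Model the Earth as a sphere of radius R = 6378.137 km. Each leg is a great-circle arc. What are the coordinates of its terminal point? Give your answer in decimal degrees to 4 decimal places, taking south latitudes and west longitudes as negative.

Apply the spherical direct solution leg by leg, carrying full precision between legs.
Leg 1: from (-37.2060°, -49.1587°), δ = 4881.6/6378.137 = 0.765365 rad, θ = 311.8° → φ = -3.9145°, λ = -80.3350°.
Leg 2: from (-3.9145°, -80.3350°), δ = 4665.3/6378.137 = 0.731452 rad, θ = 316.6° → φ = 25.6822°, λ = -110.9488°.

latitude 25.6822°, longitude -110.9488°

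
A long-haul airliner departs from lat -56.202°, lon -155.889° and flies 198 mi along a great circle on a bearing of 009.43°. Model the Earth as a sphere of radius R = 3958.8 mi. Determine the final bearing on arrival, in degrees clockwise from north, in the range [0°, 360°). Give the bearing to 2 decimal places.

The arc subtends δ = 198/3958.8 = 0.050015 rad at the centre.
Converting: φ₁ = -0.980910 rad, θ = 0.164585 rad.
Applying the spherical law of cosines for sides, sin φ₂ = sin φ₁ cos δ + cos φ₁ sin δ cos θ = -0.802530, so φ₂ = -53.372°.
Then Δλ = atan2(0.004556, 0.331844) = 0.013730 rad, from sin θ sin δ cos φ₁ over cos δ − sin φ₁ sin φ₂.
Hence λ₂ = -155.889° + 0.787° = -155.102°.
The forward bearing on arrival equals the back-azimuth from the destination plus 180°.
Back-azimuth from P₂ (-53.37°, -155.10°) to P₁ (-56.20°, -155.89°), with Δλ' = λ₁ − λ₂ = -0.79°: atan2( sin Δλ' cos φ₁ , cos φ₂ sin φ₁ − sin φ₂ cos φ₁ cos Δλ' ) = 188.79°.
Final bearing = (188.79° + 180°) mod 360° = 8.79°.

final bearing 8.79°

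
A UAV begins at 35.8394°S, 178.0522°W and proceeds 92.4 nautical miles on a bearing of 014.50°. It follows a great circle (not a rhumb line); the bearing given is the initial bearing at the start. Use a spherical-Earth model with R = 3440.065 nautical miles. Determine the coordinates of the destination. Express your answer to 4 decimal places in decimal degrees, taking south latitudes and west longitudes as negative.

Central angle δ = d/R = 0.026860 rad.
With φ₁ = -35.8394° = -0.625516 rad and θ = 14.5° = 0.253073 rad:
Applying the spherical law of cosines for sides, sin φ₂ = sin φ₁ cos δ + cos φ₁ sin δ cos θ = -0.564226, so φ₂ = -34.3485°.
Δλ = atan2( sin θ sin δ cos φ₁ , cos δ − sin φ₁ sin φ₂ ) = atan2(0.005451, 0.669276) = 0.008145 rad = 0.4667°.
λ₂ = -178.0522° + 0.4667° = -177.5855°.

latitude -34.3485°, longitude -177.5855°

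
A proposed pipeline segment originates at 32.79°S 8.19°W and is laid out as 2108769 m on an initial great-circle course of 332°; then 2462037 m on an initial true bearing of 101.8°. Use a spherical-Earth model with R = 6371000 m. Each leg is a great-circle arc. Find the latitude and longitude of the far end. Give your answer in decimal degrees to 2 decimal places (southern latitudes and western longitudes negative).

latitude -18.97°, longitude 5.65°

Apply the spherical direct solution leg by leg, carrying full precision between legs.
Leg 1: from (-32.79°, -8.19°), δ = 2108769/6371000 = 0.330995 rad, θ = 332° → φ = -15.72°, λ = -17.31°.
Leg 2: from (-15.72°, -17.31°), δ = 2462037/6371000 = 0.386444 rad, θ = 101.8° → φ = -18.97°, λ = 5.65°.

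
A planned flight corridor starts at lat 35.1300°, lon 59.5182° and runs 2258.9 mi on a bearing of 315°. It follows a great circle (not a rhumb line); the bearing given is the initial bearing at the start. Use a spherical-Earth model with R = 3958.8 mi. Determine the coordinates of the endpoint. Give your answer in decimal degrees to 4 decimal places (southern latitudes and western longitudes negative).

δ = 2258.9/3958.8 = 0.570602 rad (32.6931°).
Start latitude φ₁ = 0.613134 rad; initial bearing θ = 5.497787 rad.
Destination latitude: φ₂ = arcsin( sin φ₁ cos δ + cos φ₁ sin δ cos θ ) = arcsin(0.796637) = 52.8101°.
Δλ = atan2( sin θ sin δ cos φ₁ , cos δ − sin φ₁ sin φ₂ ) = atan2(-0.312366, 0.383164) = -0.683957 rad = -39.1878°.
λ₂ = λ₁ + Δλ = 20.3304°.

latitude 52.8101°, longitude 20.3304°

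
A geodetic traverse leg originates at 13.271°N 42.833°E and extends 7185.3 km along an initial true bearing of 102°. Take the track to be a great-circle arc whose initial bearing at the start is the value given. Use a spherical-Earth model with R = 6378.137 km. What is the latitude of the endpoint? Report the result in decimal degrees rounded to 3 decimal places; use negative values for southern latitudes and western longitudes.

latitude -4.822°

The arc subtends δ = 7185.3/6378.137 = 1.126552 rad at the centre.
With φ₁ = 13.271° = 0.231623 rad and θ = 102° = 1.780236 rad:
Applying the spherical law of cosines for sides, sin φ₂ = sin φ₁ cos δ + cos φ₁ sin δ cos θ = -0.084059, so φ₂ = -4.822°.
Δλ = atan2( sin θ sin δ cos φ₁ , cos δ − sin φ₁ sin φ₂ ) = atan2(0.859618, 0.449073) = 1.089383 rad = 62.417°.
Hence λ₂ = 42.833° + 62.417° = 105.250°.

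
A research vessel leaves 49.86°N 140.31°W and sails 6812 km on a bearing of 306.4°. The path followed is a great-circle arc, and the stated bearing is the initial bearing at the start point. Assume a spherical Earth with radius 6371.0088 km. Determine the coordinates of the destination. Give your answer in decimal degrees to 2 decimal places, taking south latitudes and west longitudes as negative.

The arc subtends δ = 6812/6371.0088 = 1.069218 rad at the centre.
With φ₁ = 49.86° = 0.870221 rad and θ = 306.4° = 5.347689 rad:
Destination latitude: φ₂ = arcsin( sin φ₁ cos δ + cos φ₁ sin δ cos θ ) = arcsin(0.702996) = 44.67°.
Then Δλ = atan2(-0.454968, -0.056611) = -1.694589 rad, from sin θ sin δ cos φ₁ over cos δ − sin φ₁ sin φ₂.
λ₂ = -140.31° + -97.09° = -237.40°, normalized to (−180°, 180°] → 122.60°.

latitude 44.67°, longitude 122.60°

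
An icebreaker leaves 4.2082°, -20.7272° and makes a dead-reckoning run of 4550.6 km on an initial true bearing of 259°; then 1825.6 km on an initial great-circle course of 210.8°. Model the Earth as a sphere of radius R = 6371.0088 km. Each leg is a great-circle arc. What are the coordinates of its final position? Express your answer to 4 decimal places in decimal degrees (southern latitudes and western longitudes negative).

Apply the spherical direct solution leg by leg, carrying full precision between legs.
Leg 1: from (4.2082°, -20.7272°), δ = 4550.6/6371.0088 = 0.714267 rad, θ = 259° → φ = -3.9686°, λ = -60.8609°.
Leg 2: from (-3.9686°, -60.8609°), δ = 1825.6/6371.0088 = 0.286548 rad, θ = 210.8° → φ = -17.9740°, λ = -69.6125°.

latitude -17.9740°, longitude -69.6125°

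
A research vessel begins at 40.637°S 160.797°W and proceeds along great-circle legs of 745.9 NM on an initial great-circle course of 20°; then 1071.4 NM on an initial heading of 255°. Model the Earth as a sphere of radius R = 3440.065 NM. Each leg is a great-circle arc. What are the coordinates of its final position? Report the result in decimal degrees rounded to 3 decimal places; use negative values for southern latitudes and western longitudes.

latitude -31.928°, longitude -176.389°

Apply the spherical direct solution leg by leg, carrying full precision between legs.
Leg 1: from (-40.637°, -160.797°), δ = 745.9/3440.065 = 0.216827 rad, θ = 20° → φ = -28.856°, λ = -155.978°.
Leg 2: from (-28.856°, -155.978°), δ = 1071.4/3440.065 = 0.311448 rad, θ = 255° → φ = -31.928°, λ = -176.389°.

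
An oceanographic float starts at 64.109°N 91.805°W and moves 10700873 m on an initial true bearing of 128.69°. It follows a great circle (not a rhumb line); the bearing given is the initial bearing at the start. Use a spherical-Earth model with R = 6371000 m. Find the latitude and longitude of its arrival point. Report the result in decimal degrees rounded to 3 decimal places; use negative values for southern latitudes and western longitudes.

The arc subtends δ = 10700873/6371000 = 1.679622 rad at the centre.
With φ₁ = 64.109° = 1.118913 rad and θ = 128.69° = 2.246064 rad:
Destination latitude: φ₂ = arcsin( sin φ₁ cos δ + cos φ₁ sin δ cos θ ) = arcsin(-0.369054) = -21.657°.
Δλ = atan2( sin θ sin δ cos φ₁ , cos δ − sin φ₁ sin φ₂ ) = atan2(0.338815, 0.223400) = 0.987872 rad = 56.601°.
Hence λ₂ = -91.805° + 56.601° = -35.204°.

latitude -21.657°, longitude -35.204°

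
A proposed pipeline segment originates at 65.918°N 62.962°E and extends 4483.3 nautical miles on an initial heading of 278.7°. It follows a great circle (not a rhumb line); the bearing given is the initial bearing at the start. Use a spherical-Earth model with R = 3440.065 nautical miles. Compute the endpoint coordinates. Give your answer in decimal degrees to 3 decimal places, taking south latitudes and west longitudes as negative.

δ = 4483.3/3440.065 = 1.303260 rad (74.6713°).
Converting: φ₁ = 1.150486 rad, θ = 4.864233 rad.
sin φ₂ = sin φ₁ cos δ + cos φ₁ sin δ cos θ = (0.912962)(0.264356) + (0.408044)(0.964425)(0.151261) = 0.300872
φ₂ = asin(0.300872) = 0.305607 rad = 17.510°.
For the longitude increment, Δλ = atan2( sin θ sin δ cos φ₁, cos δ − sin φ₁ sin φ₂ ) = atan2(-0.389000, -0.010329) = -91.521°.
Hence λ₂ = 62.962° + -91.521° = -28.559°.

latitude 17.510°, longitude -28.559°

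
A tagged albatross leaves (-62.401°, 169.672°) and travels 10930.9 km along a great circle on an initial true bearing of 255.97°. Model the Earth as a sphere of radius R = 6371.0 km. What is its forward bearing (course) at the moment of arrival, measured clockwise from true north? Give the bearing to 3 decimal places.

The arc subtends δ = 10930.9/6371 = 1.715728 rad at the centre.
Converting: φ₁ = -1.089103 rad, θ = 4.467519 rad.
sin φ₂ = sin φ₁ cos δ + cos φ₁ sin δ cos θ = (-0.886212)(-0.144424) + (0.463281)(0.989516)(-0.242430) = 0.016855
φ₂ = asin(0.016855) = 0.016856 rad = 0.966°.
Then Δλ = atan2(-0.444748, -0.129487) = -1.854112 rad, from sin θ sin δ cos φ₁ over cos δ − sin φ₁ sin φ₂.
Hence λ₂ = 169.672° + -106.233° = 63.439°.
The forward bearing on arrival equals the back-azimuth from the destination plus 180°.
Back-azimuth from P₂ (0.966°, 63.439°) to P₁ (-62.401°, 169.672°), with Δλ' = λ₁ − λ₂ = 106.233°: atan2( sin Δλ' cos φ₁ , cos φ₂ sin φ₁ − sin φ₂ cos φ₁ cos Δλ' ) = 153.287°.
Final bearing = (153.287° + 180°) mod 360° = 333.287°.

final bearing 333.287°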